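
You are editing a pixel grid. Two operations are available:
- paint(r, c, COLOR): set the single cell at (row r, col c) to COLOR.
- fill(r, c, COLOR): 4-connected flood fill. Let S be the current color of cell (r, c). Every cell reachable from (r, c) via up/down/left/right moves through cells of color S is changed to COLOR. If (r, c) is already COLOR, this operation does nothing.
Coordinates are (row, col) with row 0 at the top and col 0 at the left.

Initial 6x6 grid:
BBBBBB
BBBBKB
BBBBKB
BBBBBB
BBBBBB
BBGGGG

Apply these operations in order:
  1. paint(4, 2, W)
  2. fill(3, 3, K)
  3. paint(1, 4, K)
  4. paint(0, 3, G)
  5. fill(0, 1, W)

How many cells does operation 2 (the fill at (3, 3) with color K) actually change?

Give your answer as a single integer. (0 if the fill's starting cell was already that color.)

Answer: 29

Derivation:
After op 1 paint(4,2,W):
BBBBBB
BBBBKB
BBBBKB
BBBBBB
BBWBBB
BBGGGG
After op 2 fill(3,3,K) [29 cells changed]:
KKKKKK
KKKKKK
KKKKKK
KKKKKK
KKWKKK
KKGGGG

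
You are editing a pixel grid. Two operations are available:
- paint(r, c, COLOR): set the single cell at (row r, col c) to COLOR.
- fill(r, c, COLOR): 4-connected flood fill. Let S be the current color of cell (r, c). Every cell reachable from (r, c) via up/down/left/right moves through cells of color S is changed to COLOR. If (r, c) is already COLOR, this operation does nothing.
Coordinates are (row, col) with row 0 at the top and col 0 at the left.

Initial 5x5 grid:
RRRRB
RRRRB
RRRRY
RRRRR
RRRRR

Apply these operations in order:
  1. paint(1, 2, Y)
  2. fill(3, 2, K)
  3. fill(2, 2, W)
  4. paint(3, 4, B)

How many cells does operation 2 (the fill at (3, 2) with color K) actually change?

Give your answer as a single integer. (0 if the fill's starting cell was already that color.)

Answer: 21

Derivation:
After op 1 paint(1,2,Y):
RRRRB
RRYRB
RRRRY
RRRRR
RRRRR
After op 2 fill(3,2,K) [21 cells changed]:
KKKKB
KKYKB
KKKKY
KKKKK
KKKKK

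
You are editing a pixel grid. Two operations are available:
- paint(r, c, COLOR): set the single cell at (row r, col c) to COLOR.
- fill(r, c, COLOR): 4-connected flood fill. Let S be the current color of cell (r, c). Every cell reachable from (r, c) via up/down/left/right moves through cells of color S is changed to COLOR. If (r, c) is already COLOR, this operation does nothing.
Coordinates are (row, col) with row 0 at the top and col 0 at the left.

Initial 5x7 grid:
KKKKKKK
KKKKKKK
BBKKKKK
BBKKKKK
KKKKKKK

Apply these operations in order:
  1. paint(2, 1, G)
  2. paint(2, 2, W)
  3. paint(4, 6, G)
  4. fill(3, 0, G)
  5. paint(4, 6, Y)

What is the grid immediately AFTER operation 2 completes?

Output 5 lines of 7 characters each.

Answer: KKKKKKK
KKKKKKK
BGWKKKK
BBKKKKK
KKKKKKK

Derivation:
After op 1 paint(2,1,G):
KKKKKKK
KKKKKKK
BGKKKKK
BBKKKKK
KKKKKKK
After op 2 paint(2,2,W):
KKKKKKK
KKKKKKK
BGWKKKK
BBKKKKK
KKKKKKK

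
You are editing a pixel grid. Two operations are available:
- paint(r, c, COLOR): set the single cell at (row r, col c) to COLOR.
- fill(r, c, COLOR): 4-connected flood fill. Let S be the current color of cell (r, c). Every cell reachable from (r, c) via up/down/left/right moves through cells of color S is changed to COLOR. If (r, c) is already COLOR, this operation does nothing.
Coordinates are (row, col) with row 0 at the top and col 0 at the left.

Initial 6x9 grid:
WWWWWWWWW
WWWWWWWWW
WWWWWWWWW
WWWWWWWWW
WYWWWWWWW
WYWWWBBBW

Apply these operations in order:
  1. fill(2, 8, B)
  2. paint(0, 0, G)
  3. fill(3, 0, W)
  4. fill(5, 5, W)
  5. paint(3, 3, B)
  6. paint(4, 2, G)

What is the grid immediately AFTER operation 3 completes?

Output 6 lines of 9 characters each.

After op 1 fill(2,8,B) [49 cells changed]:
BBBBBBBBB
BBBBBBBBB
BBBBBBBBB
BBBBBBBBB
BYBBBBBBB
BYBBBBBBB
After op 2 paint(0,0,G):
GBBBBBBBB
BBBBBBBBB
BBBBBBBBB
BBBBBBBBB
BYBBBBBBB
BYBBBBBBB
After op 3 fill(3,0,W) [51 cells changed]:
GWWWWWWWW
WWWWWWWWW
WWWWWWWWW
WWWWWWWWW
WYWWWWWWW
WYWWWWWWW

Answer: GWWWWWWWW
WWWWWWWWW
WWWWWWWWW
WWWWWWWWW
WYWWWWWWW
WYWWWWWWW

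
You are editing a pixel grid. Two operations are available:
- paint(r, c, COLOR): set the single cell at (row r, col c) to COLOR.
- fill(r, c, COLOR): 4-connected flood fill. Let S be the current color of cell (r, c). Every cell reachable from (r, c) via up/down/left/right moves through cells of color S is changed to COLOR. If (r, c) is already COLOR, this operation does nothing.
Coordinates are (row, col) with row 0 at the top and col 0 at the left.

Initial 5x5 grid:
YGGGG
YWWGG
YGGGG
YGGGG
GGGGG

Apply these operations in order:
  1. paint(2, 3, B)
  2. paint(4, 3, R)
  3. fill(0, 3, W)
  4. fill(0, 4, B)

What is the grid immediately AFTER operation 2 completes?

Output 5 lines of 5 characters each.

After op 1 paint(2,3,B):
YGGGG
YWWGG
YGGBG
YGGGG
GGGGG
After op 2 paint(4,3,R):
YGGGG
YWWGG
YGGBG
YGGGG
GGGRG

Answer: YGGGG
YWWGG
YGGBG
YGGGG
GGGRG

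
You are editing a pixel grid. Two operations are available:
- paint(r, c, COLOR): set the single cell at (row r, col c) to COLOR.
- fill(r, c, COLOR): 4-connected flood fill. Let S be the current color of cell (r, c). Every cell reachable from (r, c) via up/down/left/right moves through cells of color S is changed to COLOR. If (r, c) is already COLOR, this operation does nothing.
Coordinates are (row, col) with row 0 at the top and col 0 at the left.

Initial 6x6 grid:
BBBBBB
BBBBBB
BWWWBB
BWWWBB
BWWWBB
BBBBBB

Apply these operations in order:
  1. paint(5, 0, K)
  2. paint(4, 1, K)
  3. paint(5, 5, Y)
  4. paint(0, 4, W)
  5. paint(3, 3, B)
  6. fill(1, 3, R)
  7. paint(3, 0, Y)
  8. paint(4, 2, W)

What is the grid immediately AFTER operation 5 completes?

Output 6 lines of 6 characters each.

Answer: BBBBWB
BBBBBB
BWWWBB
BWWBBB
BKWWBB
KBBBBY

Derivation:
After op 1 paint(5,0,K):
BBBBBB
BBBBBB
BWWWBB
BWWWBB
BWWWBB
KBBBBB
After op 2 paint(4,1,K):
BBBBBB
BBBBBB
BWWWBB
BWWWBB
BKWWBB
KBBBBB
After op 3 paint(5,5,Y):
BBBBBB
BBBBBB
BWWWBB
BWWWBB
BKWWBB
KBBBBY
After op 4 paint(0,4,W):
BBBBWB
BBBBBB
BWWWBB
BWWWBB
BKWWBB
KBBBBY
After op 5 paint(3,3,B):
BBBBWB
BBBBBB
BWWWBB
BWWBBB
BKWWBB
KBBBBY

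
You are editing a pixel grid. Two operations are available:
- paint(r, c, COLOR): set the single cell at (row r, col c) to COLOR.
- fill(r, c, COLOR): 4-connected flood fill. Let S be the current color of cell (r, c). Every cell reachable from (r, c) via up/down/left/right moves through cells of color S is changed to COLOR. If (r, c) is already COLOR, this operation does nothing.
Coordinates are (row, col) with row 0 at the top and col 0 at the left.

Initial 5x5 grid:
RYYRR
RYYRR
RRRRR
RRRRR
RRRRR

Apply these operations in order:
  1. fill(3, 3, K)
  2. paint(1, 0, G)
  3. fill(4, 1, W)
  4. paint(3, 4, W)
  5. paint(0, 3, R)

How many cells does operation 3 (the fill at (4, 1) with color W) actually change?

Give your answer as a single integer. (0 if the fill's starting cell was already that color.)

Answer: 19

Derivation:
After op 1 fill(3,3,K) [21 cells changed]:
KYYKK
KYYKK
KKKKK
KKKKK
KKKKK
After op 2 paint(1,0,G):
KYYKK
GYYKK
KKKKK
KKKKK
KKKKK
After op 3 fill(4,1,W) [19 cells changed]:
KYYWW
GYYWW
WWWWW
WWWWW
WWWWW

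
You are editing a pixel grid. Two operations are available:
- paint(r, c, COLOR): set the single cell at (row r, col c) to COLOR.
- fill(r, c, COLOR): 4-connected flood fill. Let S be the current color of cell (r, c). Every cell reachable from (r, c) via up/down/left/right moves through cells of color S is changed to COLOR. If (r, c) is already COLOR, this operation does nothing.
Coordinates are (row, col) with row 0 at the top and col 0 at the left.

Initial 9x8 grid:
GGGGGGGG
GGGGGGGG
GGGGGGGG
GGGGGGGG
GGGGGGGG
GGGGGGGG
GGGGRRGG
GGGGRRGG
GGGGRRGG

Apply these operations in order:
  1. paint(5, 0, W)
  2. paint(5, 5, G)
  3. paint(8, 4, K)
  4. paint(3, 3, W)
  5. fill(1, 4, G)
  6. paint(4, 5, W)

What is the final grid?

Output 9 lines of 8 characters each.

After op 1 paint(5,0,W):
GGGGGGGG
GGGGGGGG
GGGGGGGG
GGGGGGGG
GGGGGGGG
WGGGGGGG
GGGGRRGG
GGGGRRGG
GGGGRRGG
After op 2 paint(5,5,G):
GGGGGGGG
GGGGGGGG
GGGGGGGG
GGGGGGGG
GGGGGGGG
WGGGGGGG
GGGGRRGG
GGGGRRGG
GGGGRRGG
After op 3 paint(8,4,K):
GGGGGGGG
GGGGGGGG
GGGGGGGG
GGGGGGGG
GGGGGGGG
WGGGGGGG
GGGGRRGG
GGGGRRGG
GGGGKRGG
After op 4 paint(3,3,W):
GGGGGGGG
GGGGGGGG
GGGGGGGG
GGGWGGGG
GGGGGGGG
WGGGGGGG
GGGGRRGG
GGGGRRGG
GGGGKRGG
After op 5 fill(1,4,G) [0 cells changed]:
GGGGGGGG
GGGGGGGG
GGGGGGGG
GGGWGGGG
GGGGGGGG
WGGGGGGG
GGGGRRGG
GGGGRRGG
GGGGKRGG
After op 6 paint(4,5,W):
GGGGGGGG
GGGGGGGG
GGGGGGGG
GGGWGGGG
GGGGGWGG
WGGGGGGG
GGGGRRGG
GGGGRRGG
GGGGKRGG

Answer: GGGGGGGG
GGGGGGGG
GGGGGGGG
GGGWGGGG
GGGGGWGG
WGGGGGGG
GGGGRRGG
GGGGRRGG
GGGGKRGG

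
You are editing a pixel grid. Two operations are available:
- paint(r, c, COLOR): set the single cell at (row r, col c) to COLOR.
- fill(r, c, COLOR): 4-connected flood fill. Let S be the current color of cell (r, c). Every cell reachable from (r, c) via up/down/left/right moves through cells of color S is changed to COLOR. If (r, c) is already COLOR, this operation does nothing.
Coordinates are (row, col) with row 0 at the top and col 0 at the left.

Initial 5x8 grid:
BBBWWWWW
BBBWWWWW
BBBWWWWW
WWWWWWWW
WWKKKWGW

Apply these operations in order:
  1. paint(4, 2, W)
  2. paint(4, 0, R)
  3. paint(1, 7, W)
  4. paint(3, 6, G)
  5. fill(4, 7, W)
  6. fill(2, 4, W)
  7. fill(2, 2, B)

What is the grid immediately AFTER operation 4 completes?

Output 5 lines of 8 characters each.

Answer: BBBWWWWW
BBBWWWWW
BBBWWWWW
WWWWWWGW
RWWKKWGW

Derivation:
After op 1 paint(4,2,W):
BBBWWWWW
BBBWWWWW
BBBWWWWW
WWWWWWWW
WWWKKWGW
After op 2 paint(4,0,R):
BBBWWWWW
BBBWWWWW
BBBWWWWW
WWWWWWWW
RWWKKWGW
After op 3 paint(1,7,W):
BBBWWWWW
BBBWWWWW
BBBWWWWW
WWWWWWWW
RWWKKWGW
After op 4 paint(3,6,G):
BBBWWWWW
BBBWWWWW
BBBWWWWW
WWWWWWGW
RWWKKWGW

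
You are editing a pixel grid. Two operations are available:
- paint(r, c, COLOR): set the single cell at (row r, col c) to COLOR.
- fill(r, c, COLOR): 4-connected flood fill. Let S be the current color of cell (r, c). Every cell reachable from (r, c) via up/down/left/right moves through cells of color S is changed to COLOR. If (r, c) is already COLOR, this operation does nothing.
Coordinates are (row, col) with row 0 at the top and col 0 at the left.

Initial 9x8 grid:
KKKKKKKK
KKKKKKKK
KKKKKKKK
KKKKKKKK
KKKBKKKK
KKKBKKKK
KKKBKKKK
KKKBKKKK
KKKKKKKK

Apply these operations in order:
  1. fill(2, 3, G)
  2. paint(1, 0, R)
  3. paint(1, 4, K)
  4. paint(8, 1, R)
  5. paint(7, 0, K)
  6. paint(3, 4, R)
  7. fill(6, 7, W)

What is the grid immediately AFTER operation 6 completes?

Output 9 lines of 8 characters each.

Answer: GGGGGGGG
RGGGKGGG
GGGGGGGG
GGGGRGGG
GGGBGGGG
GGGBGGGG
GGGBGGGG
KGGBGGGG
GRGGGGGG

Derivation:
After op 1 fill(2,3,G) [68 cells changed]:
GGGGGGGG
GGGGGGGG
GGGGGGGG
GGGGGGGG
GGGBGGGG
GGGBGGGG
GGGBGGGG
GGGBGGGG
GGGGGGGG
After op 2 paint(1,0,R):
GGGGGGGG
RGGGGGGG
GGGGGGGG
GGGGGGGG
GGGBGGGG
GGGBGGGG
GGGBGGGG
GGGBGGGG
GGGGGGGG
After op 3 paint(1,4,K):
GGGGGGGG
RGGGKGGG
GGGGGGGG
GGGGGGGG
GGGBGGGG
GGGBGGGG
GGGBGGGG
GGGBGGGG
GGGGGGGG
After op 4 paint(8,1,R):
GGGGGGGG
RGGGKGGG
GGGGGGGG
GGGGGGGG
GGGBGGGG
GGGBGGGG
GGGBGGGG
GGGBGGGG
GRGGGGGG
After op 5 paint(7,0,K):
GGGGGGGG
RGGGKGGG
GGGGGGGG
GGGGGGGG
GGGBGGGG
GGGBGGGG
GGGBGGGG
KGGBGGGG
GRGGGGGG
After op 6 paint(3,4,R):
GGGGGGGG
RGGGKGGG
GGGGGGGG
GGGGRGGG
GGGBGGGG
GGGBGGGG
GGGBGGGG
KGGBGGGG
GRGGGGGG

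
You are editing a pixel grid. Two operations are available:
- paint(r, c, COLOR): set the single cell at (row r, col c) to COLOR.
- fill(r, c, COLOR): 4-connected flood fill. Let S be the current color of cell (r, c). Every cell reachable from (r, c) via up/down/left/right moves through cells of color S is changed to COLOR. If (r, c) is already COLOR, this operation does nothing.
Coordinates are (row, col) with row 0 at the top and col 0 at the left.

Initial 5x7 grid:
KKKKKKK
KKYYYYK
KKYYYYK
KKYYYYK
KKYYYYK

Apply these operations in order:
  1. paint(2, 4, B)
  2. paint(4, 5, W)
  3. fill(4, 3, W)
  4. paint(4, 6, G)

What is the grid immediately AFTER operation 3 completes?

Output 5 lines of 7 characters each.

Answer: KKKKKKK
KKWWWWK
KKWWBWK
KKWWWWK
KKWWWWK

Derivation:
After op 1 paint(2,4,B):
KKKKKKK
KKYYYYK
KKYYBYK
KKYYYYK
KKYYYYK
After op 2 paint(4,5,W):
KKKKKKK
KKYYYYK
KKYYBYK
KKYYYYK
KKYYYWK
After op 3 fill(4,3,W) [14 cells changed]:
KKKKKKK
KKWWWWK
KKWWBWK
KKWWWWK
KKWWWWK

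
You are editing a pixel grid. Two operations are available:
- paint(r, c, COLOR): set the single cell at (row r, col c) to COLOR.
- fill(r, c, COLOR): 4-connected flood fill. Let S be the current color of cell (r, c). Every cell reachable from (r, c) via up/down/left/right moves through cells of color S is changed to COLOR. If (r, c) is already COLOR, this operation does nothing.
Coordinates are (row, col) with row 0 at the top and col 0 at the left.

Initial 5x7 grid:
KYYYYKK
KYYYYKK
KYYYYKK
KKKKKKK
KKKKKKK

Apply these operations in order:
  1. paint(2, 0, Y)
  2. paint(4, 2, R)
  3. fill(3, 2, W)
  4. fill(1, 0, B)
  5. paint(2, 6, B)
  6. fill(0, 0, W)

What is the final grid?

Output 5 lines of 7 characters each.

After op 1 paint(2,0,Y):
KYYYYKK
KYYYYKK
YYYYYKK
KKKKKKK
KKKKKKK
After op 2 paint(4,2,R):
KYYYYKK
KYYYYKK
YYYYYKK
KKKKKKK
KKRKKKK
After op 3 fill(3,2,W) [19 cells changed]:
KYYYYWW
KYYYYWW
YYYYYWW
WWWWWWW
WWRWWWW
After op 4 fill(1,0,B) [2 cells changed]:
BYYYYWW
BYYYYWW
YYYYYWW
WWWWWWW
WWRWWWW
After op 5 paint(2,6,B):
BYYYYWW
BYYYYWW
YYYYYWB
WWWWWWW
WWRWWWW
After op 6 fill(0,0,W) [2 cells changed]:
WYYYYWW
WYYYYWW
YYYYYWB
WWWWWWW
WWRWWWW

Answer: WYYYYWW
WYYYYWW
YYYYYWB
WWWWWWW
WWRWWWW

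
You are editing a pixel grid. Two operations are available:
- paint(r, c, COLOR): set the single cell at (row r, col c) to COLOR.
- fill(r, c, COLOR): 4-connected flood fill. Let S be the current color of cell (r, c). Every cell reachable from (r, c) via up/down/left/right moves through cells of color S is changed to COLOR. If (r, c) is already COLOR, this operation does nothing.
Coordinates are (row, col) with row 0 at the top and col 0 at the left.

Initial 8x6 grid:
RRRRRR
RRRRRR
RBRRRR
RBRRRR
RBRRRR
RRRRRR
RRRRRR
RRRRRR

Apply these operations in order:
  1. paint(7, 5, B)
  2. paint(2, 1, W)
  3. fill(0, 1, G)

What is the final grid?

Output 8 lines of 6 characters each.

Answer: GGGGGG
GGGGGG
GWGGGG
GBGGGG
GBGGGG
GGGGGG
GGGGGG
GGGGGB

Derivation:
After op 1 paint(7,5,B):
RRRRRR
RRRRRR
RBRRRR
RBRRRR
RBRRRR
RRRRRR
RRRRRR
RRRRRB
After op 2 paint(2,1,W):
RRRRRR
RRRRRR
RWRRRR
RBRRRR
RBRRRR
RRRRRR
RRRRRR
RRRRRB
After op 3 fill(0,1,G) [44 cells changed]:
GGGGGG
GGGGGG
GWGGGG
GBGGGG
GBGGGG
GGGGGG
GGGGGG
GGGGGB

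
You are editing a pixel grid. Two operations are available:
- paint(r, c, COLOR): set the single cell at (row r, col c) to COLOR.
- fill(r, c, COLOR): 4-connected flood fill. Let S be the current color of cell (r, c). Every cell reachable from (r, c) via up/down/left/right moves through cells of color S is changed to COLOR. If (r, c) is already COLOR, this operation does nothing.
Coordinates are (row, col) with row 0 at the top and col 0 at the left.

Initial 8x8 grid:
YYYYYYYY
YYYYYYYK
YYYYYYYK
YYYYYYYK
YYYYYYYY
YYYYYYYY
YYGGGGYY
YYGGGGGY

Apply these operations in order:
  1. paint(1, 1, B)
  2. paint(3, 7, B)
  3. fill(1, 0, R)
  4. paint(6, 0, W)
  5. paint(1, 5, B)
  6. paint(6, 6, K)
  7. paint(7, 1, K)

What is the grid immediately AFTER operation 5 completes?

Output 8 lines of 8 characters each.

After op 1 paint(1,1,B):
YYYYYYYY
YBYYYYYK
YYYYYYYK
YYYYYYYK
YYYYYYYY
YYYYYYYY
YYGGGGYY
YYGGGGGY
After op 2 paint(3,7,B):
YYYYYYYY
YBYYYYYK
YYYYYYYK
YYYYYYYB
YYYYYYYY
YYYYYYYY
YYGGGGYY
YYGGGGGY
After op 3 fill(1,0,R) [51 cells changed]:
RRRRRRRR
RBRRRRRK
RRRRRRRK
RRRRRRRB
RRRRRRRR
RRRRRRRR
RRGGGGRR
RRGGGGGR
After op 4 paint(6,0,W):
RRRRRRRR
RBRRRRRK
RRRRRRRK
RRRRRRRB
RRRRRRRR
RRRRRRRR
WRGGGGRR
RRGGGGGR
After op 5 paint(1,5,B):
RRRRRRRR
RBRRRBRK
RRRRRRRK
RRRRRRRB
RRRRRRRR
RRRRRRRR
WRGGGGRR
RRGGGGGR

Answer: RRRRRRRR
RBRRRBRK
RRRRRRRK
RRRRRRRB
RRRRRRRR
RRRRRRRR
WRGGGGRR
RRGGGGGR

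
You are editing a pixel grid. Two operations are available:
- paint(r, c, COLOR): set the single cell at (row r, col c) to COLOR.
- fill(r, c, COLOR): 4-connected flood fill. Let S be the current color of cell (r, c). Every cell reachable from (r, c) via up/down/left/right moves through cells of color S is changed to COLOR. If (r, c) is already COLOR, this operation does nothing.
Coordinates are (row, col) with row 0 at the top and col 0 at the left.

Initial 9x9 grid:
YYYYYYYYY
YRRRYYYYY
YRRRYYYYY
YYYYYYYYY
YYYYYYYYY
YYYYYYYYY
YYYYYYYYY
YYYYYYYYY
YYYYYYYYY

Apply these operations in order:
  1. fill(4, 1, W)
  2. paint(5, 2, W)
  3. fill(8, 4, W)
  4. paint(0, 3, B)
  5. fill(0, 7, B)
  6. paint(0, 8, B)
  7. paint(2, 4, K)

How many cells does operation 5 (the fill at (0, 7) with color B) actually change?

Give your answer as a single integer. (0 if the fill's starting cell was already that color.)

Answer: 74

Derivation:
After op 1 fill(4,1,W) [75 cells changed]:
WWWWWWWWW
WRRRWWWWW
WRRRWWWWW
WWWWWWWWW
WWWWWWWWW
WWWWWWWWW
WWWWWWWWW
WWWWWWWWW
WWWWWWWWW
After op 2 paint(5,2,W):
WWWWWWWWW
WRRRWWWWW
WRRRWWWWW
WWWWWWWWW
WWWWWWWWW
WWWWWWWWW
WWWWWWWWW
WWWWWWWWW
WWWWWWWWW
After op 3 fill(8,4,W) [0 cells changed]:
WWWWWWWWW
WRRRWWWWW
WRRRWWWWW
WWWWWWWWW
WWWWWWWWW
WWWWWWWWW
WWWWWWWWW
WWWWWWWWW
WWWWWWWWW
After op 4 paint(0,3,B):
WWWBWWWWW
WRRRWWWWW
WRRRWWWWW
WWWWWWWWW
WWWWWWWWW
WWWWWWWWW
WWWWWWWWW
WWWWWWWWW
WWWWWWWWW
After op 5 fill(0,7,B) [74 cells changed]:
BBBBBBBBB
BRRRBBBBB
BRRRBBBBB
BBBBBBBBB
BBBBBBBBB
BBBBBBBBB
BBBBBBBBB
BBBBBBBBB
BBBBBBBBB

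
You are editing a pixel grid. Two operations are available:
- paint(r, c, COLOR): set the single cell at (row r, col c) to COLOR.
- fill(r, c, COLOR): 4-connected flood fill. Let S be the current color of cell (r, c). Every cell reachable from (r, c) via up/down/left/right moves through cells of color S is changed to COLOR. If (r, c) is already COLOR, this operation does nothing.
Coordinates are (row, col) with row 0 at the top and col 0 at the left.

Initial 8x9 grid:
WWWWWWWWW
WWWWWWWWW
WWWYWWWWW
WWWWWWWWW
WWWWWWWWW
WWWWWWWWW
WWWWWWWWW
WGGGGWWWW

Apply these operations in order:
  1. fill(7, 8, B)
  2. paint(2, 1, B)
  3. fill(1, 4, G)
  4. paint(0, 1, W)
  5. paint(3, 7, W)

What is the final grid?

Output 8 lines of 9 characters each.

After op 1 fill(7,8,B) [67 cells changed]:
BBBBBBBBB
BBBBBBBBB
BBBYBBBBB
BBBBBBBBB
BBBBBBBBB
BBBBBBBBB
BBBBBBBBB
BGGGGBBBB
After op 2 paint(2,1,B):
BBBBBBBBB
BBBBBBBBB
BBBYBBBBB
BBBBBBBBB
BBBBBBBBB
BBBBBBBBB
BBBBBBBBB
BGGGGBBBB
After op 3 fill(1,4,G) [67 cells changed]:
GGGGGGGGG
GGGGGGGGG
GGGYGGGGG
GGGGGGGGG
GGGGGGGGG
GGGGGGGGG
GGGGGGGGG
GGGGGGGGG
After op 4 paint(0,1,W):
GWGGGGGGG
GGGGGGGGG
GGGYGGGGG
GGGGGGGGG
GGGGGGGGG
GGGGGGGGG
GGGGGGGGG
GGGGGGGGG
After op 5 paint(3,7,W):
GWGGGGGGG
GGGGGGGGG
GGGYGGGGG
GGGGGGGWG
GGGGGGGGG
GGGGGGGGG
GGGGGGGGG
GGGGGGGGG

Answer: GWGGGGGGG
GGGGGGGGG
GGGYGGGGG
GGGGGGGWG
GGGGGGGGG
GGGGGGGGG
GGGGGGGGG
GGGGGGGGG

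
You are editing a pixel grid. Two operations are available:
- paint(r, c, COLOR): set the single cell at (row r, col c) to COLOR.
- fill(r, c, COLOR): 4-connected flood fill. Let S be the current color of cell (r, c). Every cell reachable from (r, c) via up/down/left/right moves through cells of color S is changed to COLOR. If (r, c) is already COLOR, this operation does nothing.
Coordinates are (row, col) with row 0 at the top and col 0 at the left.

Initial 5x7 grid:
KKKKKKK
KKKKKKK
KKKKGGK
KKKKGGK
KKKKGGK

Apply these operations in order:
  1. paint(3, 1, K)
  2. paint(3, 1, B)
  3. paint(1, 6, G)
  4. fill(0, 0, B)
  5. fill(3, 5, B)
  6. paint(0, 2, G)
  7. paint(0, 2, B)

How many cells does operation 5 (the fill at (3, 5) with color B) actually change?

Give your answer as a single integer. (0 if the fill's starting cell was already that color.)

After op 1 paint(3,1,K):
KKKKKKK
KKKKKKK
KKKKGGK
KKKKGGK
KKKKGGK
After op 2 paint(3,1,B):
KKKKKKK
KKKKKKK
KKKKGGK
KBKKGGK
KKKKGGK
After op 3 paint(1,6,G):
KKKKKKK
KKKKKKG
KKKKGGK
KBKKGGK
KKKKGGK
After op 4 fill(0,0,B) [24 cells changed]:
BBBBBBB
BBBBBBG
BBBBGGK
BBBBGGK
BBBBGGK
After op 5 fill(3,5,B) [6 cells changed]:
BBBBBBB
BBBBBBG
BBBBBBK
BBBBBBK
BBBBBBK

Answer: 6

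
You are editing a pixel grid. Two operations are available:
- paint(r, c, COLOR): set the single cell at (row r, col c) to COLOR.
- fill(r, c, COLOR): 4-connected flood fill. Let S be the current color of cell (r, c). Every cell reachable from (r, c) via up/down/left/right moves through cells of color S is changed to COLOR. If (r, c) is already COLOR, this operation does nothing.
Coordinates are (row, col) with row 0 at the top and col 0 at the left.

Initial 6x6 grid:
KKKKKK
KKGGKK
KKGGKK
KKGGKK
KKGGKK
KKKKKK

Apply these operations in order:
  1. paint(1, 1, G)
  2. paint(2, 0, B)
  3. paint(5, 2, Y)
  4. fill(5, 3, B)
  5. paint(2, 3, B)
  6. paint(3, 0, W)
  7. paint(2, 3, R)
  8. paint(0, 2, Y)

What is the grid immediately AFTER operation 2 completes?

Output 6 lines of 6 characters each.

After op 1 paint(1,1,G):
KKKKKK
KGGGKK
KKGGKK
KKGGKK
KKGGKK
KKKKKK
After op 2 paint(2,0,B):
KKKKKK
KGGGKK
BKGGKK
KKGGKK
KKGGKK
KKKKKK

Answer: KKKKKK
KGGGKK
BKGGKK
KKGGKK
KKGGKK
KKKKKK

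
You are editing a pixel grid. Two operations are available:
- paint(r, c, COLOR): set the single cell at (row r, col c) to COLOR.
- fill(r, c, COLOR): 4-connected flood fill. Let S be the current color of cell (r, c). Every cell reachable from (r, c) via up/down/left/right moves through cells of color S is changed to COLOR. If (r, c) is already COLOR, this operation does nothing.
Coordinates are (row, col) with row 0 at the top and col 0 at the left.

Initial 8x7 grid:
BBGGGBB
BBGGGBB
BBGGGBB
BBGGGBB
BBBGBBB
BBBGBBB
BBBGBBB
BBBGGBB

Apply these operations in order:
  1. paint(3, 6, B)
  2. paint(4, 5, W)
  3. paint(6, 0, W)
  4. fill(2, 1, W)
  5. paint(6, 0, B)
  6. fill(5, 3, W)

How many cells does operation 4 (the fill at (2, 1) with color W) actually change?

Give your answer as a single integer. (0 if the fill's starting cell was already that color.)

After op 1 paint(3,6,B):
BBGGGBB
BBGGGBB
BBGGGBB
BBGGGBB
BBBGBBB
BBBGBBB
BBBGBBB
BBBGGBB
After op 2 paint(4,5,W):
BBGGGBB
BBGGGBB
BBGGGBB
BBGGGBB
BBBGBWB
BBBGBBB
BBBGBBB
BBBGGBB
After op 3 paint(6,0,W):
BBGGGBB
BBGGGBB
BBGGGBB
BBGGGBB
BBBGBWB
BBBGBBB
WBBGBBB
BBBGGBB
After op 4 fill(2,1,W) [19 cells changed]:
WWGGGBB
WWGGGBB
WWGGGBB
WWGGGBB
WWWGBWB
WWWGBBB
WWWGBBB
WWWGGBB

Answer: 19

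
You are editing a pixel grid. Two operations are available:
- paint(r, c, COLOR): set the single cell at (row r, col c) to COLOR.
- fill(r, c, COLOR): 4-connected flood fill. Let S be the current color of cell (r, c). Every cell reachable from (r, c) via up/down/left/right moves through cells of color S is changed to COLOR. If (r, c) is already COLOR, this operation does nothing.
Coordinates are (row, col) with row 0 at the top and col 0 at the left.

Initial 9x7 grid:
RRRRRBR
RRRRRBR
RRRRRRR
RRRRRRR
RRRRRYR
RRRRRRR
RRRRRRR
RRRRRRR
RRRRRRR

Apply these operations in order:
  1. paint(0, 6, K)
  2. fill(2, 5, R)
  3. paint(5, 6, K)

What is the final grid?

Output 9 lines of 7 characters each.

Answer: RRRRRBK
RRRRRBR
RRRRRRR
RRRRRRR
RRRRRYR
RRRRRRK
RRRRRRR
RRRRRRR
RRRRRRR

Derivation:
After op 1 paint(0,6,K):
RRRRRBK
RRRRRBR
RRRRRRR
RRRRRRR
RRRRRYR
RRRRRRR
RRRRRRR
RRRRRRR
RRRRRRR
After op 2 fill(2,5,R) [0 cells changed]:
RRRRRBK
RRRRRBR
RRRRRRR
RRRRRRR
RRRRRYR
RRRRRRR
RRRRRRR
RRRRRRR
RRRRRRR
After op 3 paint(5,6,K):
RRRRRBK
RRRRRBR
RRRRRRR
RRRRRRR
RRRRRYR
RRRRRRK
RRRRRRR
RRRRRRR
RRRRRRR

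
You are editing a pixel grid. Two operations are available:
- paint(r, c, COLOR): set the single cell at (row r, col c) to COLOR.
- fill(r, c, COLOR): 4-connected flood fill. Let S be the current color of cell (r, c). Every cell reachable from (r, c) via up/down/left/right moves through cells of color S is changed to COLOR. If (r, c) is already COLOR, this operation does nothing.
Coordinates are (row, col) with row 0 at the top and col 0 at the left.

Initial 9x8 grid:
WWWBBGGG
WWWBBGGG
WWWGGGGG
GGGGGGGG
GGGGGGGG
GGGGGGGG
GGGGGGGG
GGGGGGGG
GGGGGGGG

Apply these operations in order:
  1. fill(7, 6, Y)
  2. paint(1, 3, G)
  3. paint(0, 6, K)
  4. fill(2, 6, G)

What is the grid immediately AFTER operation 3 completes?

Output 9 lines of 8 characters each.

After op 1 fill(7,6,Y) [59 cells changed]:
WWWBBYYY
WWWBBYYY
WWWYYYYY
YYYYYYYY
YYYYYYYY
YYYYYYYY
YYYYYYYY
YYYYYYYY
YYYYYYYY
After op 2 paint(1,3,G):
WWWBBYYY
WWWGBYYY
WWWYYYYY
YYYYYYYY
YYYYYYYY
YYYYYYYY
YYYYYYYY
YYYYYYYY
YYYYYYYY
After op 3 paint(0,6,K):
WWWBBYKY
WWWGBYYY
WWWYYYYY
YYYYYYYY
YYYYYYYY
YYYYYYYY
YYYYYYYY
YYYYYYYY
YYYYYYYY

Answer: WWWBBYKY
WWWGBYYY
WWWYYYYY
YYYYYYYY
YYYYYYYY
YYYYYYYY
YYYYYYYY
YYYYYYYY
YYYYYYYY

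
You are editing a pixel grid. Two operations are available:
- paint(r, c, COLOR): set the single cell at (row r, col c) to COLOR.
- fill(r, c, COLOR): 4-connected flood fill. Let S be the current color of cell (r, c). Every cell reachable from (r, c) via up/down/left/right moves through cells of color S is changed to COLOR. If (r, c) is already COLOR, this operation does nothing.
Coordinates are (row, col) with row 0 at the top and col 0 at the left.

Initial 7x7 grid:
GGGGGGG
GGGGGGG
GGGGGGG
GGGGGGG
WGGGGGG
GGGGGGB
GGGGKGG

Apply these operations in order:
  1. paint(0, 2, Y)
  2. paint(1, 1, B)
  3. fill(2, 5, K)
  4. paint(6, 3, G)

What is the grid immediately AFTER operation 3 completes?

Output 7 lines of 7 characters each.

After op 1 paint(0,2,Y):
GGYGGGG
GGGGGGG
GGGGGGG
GGGGGGG
WGGGGGG
GGGGGGB
GGGGKGG
After op 2 paint(1,1,B):
GGYGGGG
GBGGGGG
GGGGGGG
GGGGGGG
WGGGGGG
GGGGGGB
GGGGKGG
After op 3 fill(2,5,K) [44 cells changed]:
KKYKKKK
KBKKKKK
KKKKKKK
KKKKKKK
WKKKKKK
KKKKKKB
KKKKKKK

Answer: KKYKKKK
KBKKKKK
KKKKKKK
KKKKKKK
WKKKKKK
KKKKKKB
KKKKKKK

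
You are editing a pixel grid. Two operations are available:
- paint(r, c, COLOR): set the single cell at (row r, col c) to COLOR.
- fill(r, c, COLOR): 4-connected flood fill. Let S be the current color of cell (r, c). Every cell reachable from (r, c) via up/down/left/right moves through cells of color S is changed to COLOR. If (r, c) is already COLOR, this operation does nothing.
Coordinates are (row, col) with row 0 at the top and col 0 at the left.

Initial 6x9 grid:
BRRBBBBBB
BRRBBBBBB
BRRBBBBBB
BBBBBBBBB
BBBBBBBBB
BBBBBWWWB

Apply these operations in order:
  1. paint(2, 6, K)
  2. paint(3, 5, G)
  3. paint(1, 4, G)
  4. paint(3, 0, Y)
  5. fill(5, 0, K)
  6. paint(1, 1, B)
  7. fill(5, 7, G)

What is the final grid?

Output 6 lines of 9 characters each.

After op 1 paint(2,6,K):
BRRBBBBBB
BRRBBBBBB
BRRBBBKBB
BBBBBBBBB
BBBBBBBBB
BBBBBWWWB
After op 2 paint(3,5,G):
BRRBBBBBB
BRRBBBBBB
BRRBBBKBB
BBBBBGBBB
BBBBBBBBB
BBBBBWWWB
After op 3 paint(1,4,G):
BRRBBBBBB
BRRBGBBBB
BRRBBBKBB
BBBBBGBBB
BBBBBBBBB
BBBBBWWWB
After op 4 paint(3,0,Y):
BRRBBBBBB
BRRBGBBBB
BRRBBBKBB
YBBBBGBBB
BBBBBBBBB
BBBBBWWWB
After op 5 fill(5,0,K) [38 cells changed]:
BRRKKKKKK
BRRKGKKKK
BRRKKKKKK
YKKKKGKKK
KKKKKKKKK
KKKKKWWWK
After op 6 paint(1,1,B):
BRRKKKKKK
BBRKGKKKK
BRRKKKKKK
YKKKKGKKK
KKKKKKKKK
KKKKKWWWK
After op 7 fill(5,7,G) [3 cells changed]:
BRRKKKKKK
BBRKGKKKK
BRRKKKKKK
YKKKKGKKK
KKKKKKKKK
KKKKKGGGK

Answer: BRRKKKKKK
BBRKGKKKK
BRRKKKKKK
YKKKKGKKK
KKKKKKKKK
KKKKKGGGK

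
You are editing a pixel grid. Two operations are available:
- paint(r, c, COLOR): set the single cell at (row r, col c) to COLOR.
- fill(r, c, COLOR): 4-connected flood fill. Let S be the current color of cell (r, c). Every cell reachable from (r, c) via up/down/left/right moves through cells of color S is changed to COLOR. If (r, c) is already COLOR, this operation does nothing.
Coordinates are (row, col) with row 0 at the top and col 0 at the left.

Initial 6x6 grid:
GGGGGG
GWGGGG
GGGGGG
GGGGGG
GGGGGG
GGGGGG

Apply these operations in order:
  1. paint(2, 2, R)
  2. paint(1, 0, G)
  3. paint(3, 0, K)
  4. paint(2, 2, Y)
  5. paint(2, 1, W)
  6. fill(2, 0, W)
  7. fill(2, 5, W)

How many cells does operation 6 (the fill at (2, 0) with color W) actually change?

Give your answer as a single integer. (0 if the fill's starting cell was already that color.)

Answer: 32

Derivation:
After op 1 paint(2,2,R):
GGGGGG
GWGGGG
GGRGGG
GGGGGG
GGGGGG
GGGGGG
After op 2 paint(1,0,G):
GGGGGG
GWGGGG
GGRGGG
GGGGGG
GGGGGG
GGGGGG
After op 3 paint(3,0,K):
GGGGGG
GWGGGG
GGRGGG
KGGGGG
GGGGGG
GGGGGG
After op 4 paint(2,2,Y):
GGGGGG
GWGGGG
GGYGGG
KGGGGG
GGGGGG
GGGGGG
After op 5 paint(2,1,W):
GGGGGG
GWGGGG
GWYGGG
KGGGGG
GGGGGG
GGGGGG
After op 6 fill(2,0,W) [32 cells changed]:
WWWWWW
WWWWWW
WWYWWW
KWWWWW
WWWWWW
WWWWWW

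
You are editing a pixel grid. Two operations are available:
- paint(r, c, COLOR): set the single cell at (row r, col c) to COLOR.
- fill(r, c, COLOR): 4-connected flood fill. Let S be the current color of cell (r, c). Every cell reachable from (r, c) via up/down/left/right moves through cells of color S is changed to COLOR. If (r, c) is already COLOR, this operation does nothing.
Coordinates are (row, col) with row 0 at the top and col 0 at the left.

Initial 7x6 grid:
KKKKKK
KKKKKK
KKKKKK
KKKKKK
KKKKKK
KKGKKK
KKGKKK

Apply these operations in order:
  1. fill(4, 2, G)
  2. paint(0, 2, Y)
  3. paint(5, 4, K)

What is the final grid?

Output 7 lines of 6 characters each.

After op 1 fill(4,2,G) [40 cells changed]:
GGGGGG
GGGGGG
GGGGGG
GGGGGG
GGGGGG
GGGGGG
GGGGGG
After op 2 paint(0,2,Y):
GGYGGG
GGGGGG
GGGGGG
GGGGGG
GGGGGG
GGGGGG
GGGGGG
After op 3 paint(5,4,K):
GGYGGG
GGGGGG
GGGGGG
GGGGGG
GGGGGG
GGGGKG
GGGGGG

Answer: GGYGGG
GGGGGG
GGGGGG
GGGGGG
GGGGGG
GGGGKG
GGGGGG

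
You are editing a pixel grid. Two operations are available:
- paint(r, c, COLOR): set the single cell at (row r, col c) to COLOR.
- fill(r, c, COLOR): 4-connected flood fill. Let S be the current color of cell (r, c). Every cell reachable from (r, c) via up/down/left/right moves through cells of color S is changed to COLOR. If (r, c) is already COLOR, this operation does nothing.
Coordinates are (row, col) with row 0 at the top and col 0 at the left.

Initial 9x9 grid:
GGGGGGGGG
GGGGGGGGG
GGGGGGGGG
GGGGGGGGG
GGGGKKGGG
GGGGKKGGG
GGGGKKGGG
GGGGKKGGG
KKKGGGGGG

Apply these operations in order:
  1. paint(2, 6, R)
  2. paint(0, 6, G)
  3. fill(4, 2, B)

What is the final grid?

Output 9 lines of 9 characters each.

After op 1 paint(2,6,R):
GGGGGGGGG
GGGGGGGGG
GGGGGGRGG
GGGGGGGGG
GGGGKKGGG
GGGGKKGGG
GGGGKKGGG
GGGGKKGGG
KKKGGGGGG
After op 2 paint(0,6,G):
GGGGGGGGG
GGGGGGGGG
GGGGGGRGG
GGGGGGGGG
GGGGKKGGG
GGGGKKGGG
GGGGKKGGG
GGGGKKGGG
KKKGGGGGG
After op 3 fill(4,2,B) [69 cells changed]:
BBBBBBBBB
BBBBBBBBB
BBBBBBRBB
BBBBBBBBB
BBBBKKBBB
BBBBKKBBB
BBBBKKBBB
BBBBKKBBB
KKKBBBBBB

Answer: BBBBBBBBB
BBBBBBBBB
BBBBBBRBB
BBBBBBBBB
BBBBKKBBB
BBBBKKBBB
BBBBKKBBB
BBBBKKBBB
KKKBBBBBB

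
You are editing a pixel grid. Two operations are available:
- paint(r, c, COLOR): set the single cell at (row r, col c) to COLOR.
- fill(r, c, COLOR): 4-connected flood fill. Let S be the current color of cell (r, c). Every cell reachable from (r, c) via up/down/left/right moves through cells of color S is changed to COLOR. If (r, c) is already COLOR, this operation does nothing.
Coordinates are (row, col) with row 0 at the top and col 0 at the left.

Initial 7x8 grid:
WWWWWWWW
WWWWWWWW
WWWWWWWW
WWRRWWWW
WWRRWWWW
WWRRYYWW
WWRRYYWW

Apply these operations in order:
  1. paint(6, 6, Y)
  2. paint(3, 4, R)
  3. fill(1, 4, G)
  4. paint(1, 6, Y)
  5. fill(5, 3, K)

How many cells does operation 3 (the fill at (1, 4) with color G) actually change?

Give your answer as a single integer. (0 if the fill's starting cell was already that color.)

Answer: 42

Derivation:
After op 1 paint(6,6,Y):
WWWWWWWW
WWWWWWWW
WWWWWWWW
WWRRWWWW
WWRRWWWW
WWRRYYWW
WWRRYYYW
After op 2 paint(3,4,R):
WWWWWWWW
WWWWWWWW
WWWWWWWW
WWRRRWWW
WWRRWWWW
WWRRYYWW
WWRRYYYW
After op 3 fill(1,4,G) [42 cells changed]:
GGGGGGGG
GGGGGGGG
GGGGGGGG
GGRRRGGG
GGRRGGGG
GGRRYYGG
GGRRYYYG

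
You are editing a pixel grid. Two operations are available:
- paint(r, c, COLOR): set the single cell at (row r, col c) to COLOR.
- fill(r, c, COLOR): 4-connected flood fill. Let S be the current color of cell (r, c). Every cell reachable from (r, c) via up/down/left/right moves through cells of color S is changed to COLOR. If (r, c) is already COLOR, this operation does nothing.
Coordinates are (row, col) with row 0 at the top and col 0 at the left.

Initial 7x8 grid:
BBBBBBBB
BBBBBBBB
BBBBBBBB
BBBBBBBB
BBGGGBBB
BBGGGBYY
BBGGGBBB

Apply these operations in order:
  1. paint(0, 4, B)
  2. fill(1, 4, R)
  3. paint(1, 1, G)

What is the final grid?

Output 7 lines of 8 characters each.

After op 1 paint(0,4,B):
BBBBBBBB
BBBBBBBB
BBBBBBBB
BBBBBBBB
BBGGGBBB
BBGGGBYY
BBGGGBBB
After op 2 fill(1,4,R) [45 cells changed]:
RRRRRRRR
RRRRRRRR
RRRRRRRR
RRRRRRRR
RRGGGRRR
RRGGGRYY
RRGGGRRR
After op 3 paint(1,1,G):
RRRRRRRR
RGRRRRRR
RRRRRRRR
RRRRRRRR
RRGGGRRR
RRGGGRYY
RRGGGRRR

Answer: RRRRRRRR
RGRRRRRR
RRRRRRRR
RRRRRRRR
RRGGGRRR
RRGGGRYY
RRGGGRRR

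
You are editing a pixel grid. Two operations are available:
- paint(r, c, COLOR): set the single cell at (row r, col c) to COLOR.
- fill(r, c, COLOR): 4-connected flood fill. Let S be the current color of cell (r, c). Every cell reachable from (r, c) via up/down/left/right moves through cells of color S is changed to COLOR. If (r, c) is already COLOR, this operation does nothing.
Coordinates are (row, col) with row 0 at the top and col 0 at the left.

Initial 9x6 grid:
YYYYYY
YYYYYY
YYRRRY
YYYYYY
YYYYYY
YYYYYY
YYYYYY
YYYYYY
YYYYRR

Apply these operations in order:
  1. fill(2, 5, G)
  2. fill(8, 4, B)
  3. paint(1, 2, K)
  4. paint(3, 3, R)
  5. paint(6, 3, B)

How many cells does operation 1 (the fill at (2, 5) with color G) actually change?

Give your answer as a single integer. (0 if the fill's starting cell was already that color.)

Answer: 49

Derivation:
After op 1 fill(2,5,G) [49 cells changed]:
GGGGGG
GGGGGG
GGRRRG
GGGGGG
GGGGGG
GGGGGG
GGGGGG
GGGGGG
GGGGRR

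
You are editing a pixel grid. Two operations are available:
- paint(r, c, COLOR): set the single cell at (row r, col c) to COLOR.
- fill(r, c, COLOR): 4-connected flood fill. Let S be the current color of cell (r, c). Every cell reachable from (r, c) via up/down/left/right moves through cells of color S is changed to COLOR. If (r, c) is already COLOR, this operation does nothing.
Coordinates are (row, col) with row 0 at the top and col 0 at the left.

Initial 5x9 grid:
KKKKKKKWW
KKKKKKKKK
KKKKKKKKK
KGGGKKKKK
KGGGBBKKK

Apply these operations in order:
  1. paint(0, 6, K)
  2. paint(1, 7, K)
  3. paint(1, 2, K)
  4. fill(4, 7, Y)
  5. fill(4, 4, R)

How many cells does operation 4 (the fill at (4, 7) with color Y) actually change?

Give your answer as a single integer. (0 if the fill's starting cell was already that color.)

Answer: 35

Derivation:
After op 1 paint(0,6,K):
KKKKKKKWW
KKKKKKKKK
KKKKKKKKK
KGGGKKKKK
KGGGBBKKK
After op 2 paint(1,7,K):
KKKKKKKWW
KKKKKKKKK
KKKKKKKKK
KGGGKKKKK
KGGGBBKKK
After op 3 paint(1,2,K):
KKKKKKKWW
KKKKKKKKK
KKKKKKKKK
KGGGKKKKK
KGGGBBKKK
After op 4 fill(4,7,Y) [35 cells changed]:
YYYYYYYWW
YYYYYYYYY
YYYYYYYYY
YGGGYYYYY
YGGGBBYYY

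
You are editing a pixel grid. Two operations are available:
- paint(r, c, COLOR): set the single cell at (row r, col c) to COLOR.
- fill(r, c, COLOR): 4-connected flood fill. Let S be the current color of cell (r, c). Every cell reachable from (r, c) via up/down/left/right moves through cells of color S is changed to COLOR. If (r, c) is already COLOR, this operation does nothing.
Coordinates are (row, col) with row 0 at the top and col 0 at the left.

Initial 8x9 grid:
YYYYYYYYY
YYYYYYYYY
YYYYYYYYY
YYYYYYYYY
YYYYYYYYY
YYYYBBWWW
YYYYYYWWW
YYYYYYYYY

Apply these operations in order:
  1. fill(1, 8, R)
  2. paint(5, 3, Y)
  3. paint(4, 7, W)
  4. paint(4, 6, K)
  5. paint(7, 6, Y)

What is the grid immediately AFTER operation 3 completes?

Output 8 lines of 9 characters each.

After op 1 fill(1,8,R) [64 cells changed]:
RRRRRRRRR
RRRRRRRRR
RRRRRRRRR
RRRRRRRRR
RRRRRRRRR
RRRRBBWWW
RRRRRRWWW
RRRRRRRRR
After op 2 paint(5,3,Y):
RRRRRRRRR
RRRRRRRRR
RRRRRRRRR
RRRRRRRRR
RRRRRRRRR
RRRYBBWWW
RRRRRRWWW
RRRRRRRRR
After op 3 paint(4,7,W):
RRRRRRRRR
RRRRRRRRR
RRRRRRRRR
RRRRRRRRR
RRRRRRRWR
RRRYBBWWW
RRRRRRWWW
RRRRRRRRR

Answer: RRRRRRRRR
RRRRRRRRR
RRRRRRRRR
RRRRRRRRR
RRRRRRRWR
RRRYBBWWW
RRRRRRWWW
RRRRRRRRR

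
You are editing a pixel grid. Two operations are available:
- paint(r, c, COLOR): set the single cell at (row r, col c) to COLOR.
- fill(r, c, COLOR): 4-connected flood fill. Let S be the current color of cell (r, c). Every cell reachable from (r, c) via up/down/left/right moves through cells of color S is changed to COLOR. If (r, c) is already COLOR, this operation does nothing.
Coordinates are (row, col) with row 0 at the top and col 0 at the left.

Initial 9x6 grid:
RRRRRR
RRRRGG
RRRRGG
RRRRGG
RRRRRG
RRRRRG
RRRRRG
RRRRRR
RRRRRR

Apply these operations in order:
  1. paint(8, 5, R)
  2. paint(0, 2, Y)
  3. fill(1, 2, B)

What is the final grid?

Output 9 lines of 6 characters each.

After op 1 paint(8,5,R):
RRRRRR
RRRRGG
RRRRGG
RRRRGG
RRRRRG
RRRRRG
RRRRRG
RRRRRR
RRRRRR
After op 2 paint(0,2,Y):
RRYRRR
RRRRGG
RRRRGG
RRRRGG
RRRRRG
RRRRRG
RRRRRG
RRRRRR
RRRRRR
After op 3 fill(1,2,B) [44 cells changed]:
BBYBBB
BBBBGG
BBBBGG
BBBBGG
BBBBBG
BBBBBG
BBBBBG
BBBBBB
BBBBBB

Answer: BBYBBB
BBBBGG
BBBBGG
BBBBGG
BBBBBG
BBBBBG
BBBBBG
BBBBBB
BBBBBB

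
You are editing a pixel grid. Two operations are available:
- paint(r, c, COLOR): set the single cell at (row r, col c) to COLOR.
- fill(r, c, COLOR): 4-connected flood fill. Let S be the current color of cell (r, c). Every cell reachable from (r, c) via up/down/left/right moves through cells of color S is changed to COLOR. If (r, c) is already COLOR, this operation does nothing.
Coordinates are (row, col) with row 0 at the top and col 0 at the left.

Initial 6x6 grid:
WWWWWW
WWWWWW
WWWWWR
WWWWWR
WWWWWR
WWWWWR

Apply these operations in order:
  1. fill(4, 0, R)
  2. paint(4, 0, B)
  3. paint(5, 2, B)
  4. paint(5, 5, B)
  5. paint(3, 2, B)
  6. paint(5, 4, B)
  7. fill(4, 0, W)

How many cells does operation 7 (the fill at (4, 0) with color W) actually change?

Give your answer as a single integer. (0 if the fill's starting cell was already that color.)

After op 1 fill(4,0,R) [32 cells changed]:
RRRRRR
RRRRRR
RRRRRR
RRRRRR
RRRRRR
RRRRRR
After op 2 paint(4,0,B):
RRRRRR
RRRRRR
RRRRRR
RRRRRR
BRRRRR
RRRRRR
After op 3 paint(5,2,B):
RRRRRR
RRRRRR
RRRRRR
RRRRRR
BRRRRR
RRBRRR
After op 4 paint(5,5,B):
RRRRRR
RRRRRR
RRRRRR
RRRRRR
BRRRRR
RRBRRB
After op 5 paint(3,2,B):
RRRRRR
RRRRRR
RRRRRR
RRBRRR
BRRRRR
RRBRRB
After op 6 paint(5,4,B):
RRRRRR
RRRRRR
RRRRRR
RRBRRR
BRRRRR
RRBRBB
After op 7 fill(4,0,W) [1 cells changed]:
RRRRRR
RRRRRR
RRRRRR
RRBRRR
WRRRRR
RRBRBB

Answer: 1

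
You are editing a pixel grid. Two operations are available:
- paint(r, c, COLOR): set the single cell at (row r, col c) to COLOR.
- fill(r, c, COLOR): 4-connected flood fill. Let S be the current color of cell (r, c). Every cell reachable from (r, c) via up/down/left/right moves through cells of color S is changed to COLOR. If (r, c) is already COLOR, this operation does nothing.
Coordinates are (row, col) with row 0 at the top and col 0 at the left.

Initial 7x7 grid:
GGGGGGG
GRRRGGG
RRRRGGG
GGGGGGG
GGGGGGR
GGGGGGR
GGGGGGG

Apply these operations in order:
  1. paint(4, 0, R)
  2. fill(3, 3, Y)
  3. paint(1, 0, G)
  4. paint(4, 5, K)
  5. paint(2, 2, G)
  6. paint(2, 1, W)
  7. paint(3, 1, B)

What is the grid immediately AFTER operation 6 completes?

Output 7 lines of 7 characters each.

Answer: YYYYYYY
GRRRYYY
RWGRYYY
YYYYYYY
RYYYYKR
YYYYYYR
YYYYYYY

Derivation:
After op 1 paint(4,0,R):
GGGGGGG
GRRRGGG
RRRRGGG
GGGGGGG
RGGGGGR
GGGGGGR
GGGGGGG
After op 2 fill(3,3,Y) [39 cells changed]:
YYYYYYY
YRRRYYY
RRRRYYY
YYYYYYY
RYYYYYR
YYYYYYR
YYYYYYY
After op 3 paint(1,0,G):
YYYYYYY
GRRRYYY
RRRRYYY
YYYYYYY
RYYYYYR
YYYYYYR
YYYYYYY
After op 4 paint(4,5,K):
YYYYYYY
GRRRYYY
RRRRYYY
YYYYYYY
RYYYYKR
YYYYYYR
YYYYYYY
After op 5 paint(2,2,G):
YYYYYYY
GRRRYYY
RRGRYYY
YYYYYYY
RYYYYKR
YYYYYYR
YYYYYYY
After op 6 paint(2,1,W):
YYYYYYY
GRRRYYY
RWGRYYY
YYYYYYY
RYYYYKR
YYYYYYR
YYYYYYY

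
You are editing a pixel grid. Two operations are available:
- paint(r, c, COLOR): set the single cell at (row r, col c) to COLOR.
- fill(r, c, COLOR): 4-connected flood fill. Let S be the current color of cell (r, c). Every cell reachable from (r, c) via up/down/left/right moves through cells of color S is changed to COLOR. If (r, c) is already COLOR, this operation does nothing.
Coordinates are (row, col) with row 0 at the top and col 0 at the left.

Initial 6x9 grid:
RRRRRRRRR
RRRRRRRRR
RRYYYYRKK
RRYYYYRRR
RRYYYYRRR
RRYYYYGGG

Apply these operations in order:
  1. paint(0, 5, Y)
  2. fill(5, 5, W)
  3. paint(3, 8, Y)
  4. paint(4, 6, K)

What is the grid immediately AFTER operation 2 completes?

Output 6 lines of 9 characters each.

Answer: RRRRRYRRR
RRRRRRRRR
RRWWWWRKK
RRWWWWRRR
RRWWWWRRR
RRWWWWGGG

Derivation:
After op 1 paint(0,5,Y):
RRRRRYRRR
RRRRRRRRR
RRYYYYRKK
RRYYYYRRR
RRYYYYRRR
RRYYYYGGG
After op 2 fill(5,5,W) [16 cells changed]:
RRRRRYRRR
RRRRRRRRR
RRWWWWRKK
RRWWWWRRR
RRWWWWRRR
RRWWWWGGG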